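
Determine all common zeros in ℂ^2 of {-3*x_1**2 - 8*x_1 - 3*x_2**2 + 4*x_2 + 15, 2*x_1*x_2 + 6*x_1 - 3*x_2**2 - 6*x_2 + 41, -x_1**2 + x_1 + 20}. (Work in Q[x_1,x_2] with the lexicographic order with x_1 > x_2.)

Compute a lex Gröbner basis by Buchberger's algorithm.
f_1 = -3*x_1**2 - 8*x_1 - 3*x_2**2 + 4*x_2 + 15, LT = x_1**2.
f_2 = 2*x_1*x_2 + 6*x_1 - 3*x_2**2 - 6*x_2 + 41, LT = x_1*x_2.
f_3 = -x_1**2 + x_1 + 20, LT = x_1**2.

S(f_1,f_2): lcm = x_1**2*x_2. S = -3*x_1**2 + 3/2*x_1*x_2**2 + 17/3*x_1*x_2 - 41/2*x_1 + x_2**3 - 4/3*x_2**2 - 5*x_2.
  leading term x_1**2: subtract (1)·f_1 from -3*x_1**2 + 3/2*x_1*x_2**2 + 17/3*x_1*x_2 - 41/2*x_1 + x_2**3 - 4/3*x_2**2 - 5*x_2 → 3/2*x_1*x_2**2 + 17/3*x_1*x_2 - 25/2*x_1 + x_2**3 + 5/3*x_2**2 - 9*x_2 - 15
  leading term x_1*x_2**2: subtract (3/4*x_2)·f_2 from 3/2*x_1*x_2**2 + 17/3*x_1*x_2 - 25/2*x_1 + x_2**3 + 5/3*x_2**2 - 9*x_2 - 15 → 7/6*x_1*x_2 - 25/2*x_1 + 13/4*x_2**3 + 37/6*x_2**2 - 159/4*x_2 - 15
  leading term x_1*x_2: subtract (7/12)·f_2 from 7/6*x_1*x_2 - 25/2*x_1 + 13/4*x_2**3 + 37/6*x_2**2 - 159/4*x_2 - 15 → -16*x_1 + 13/4*x_2**3 + 95/12*x_2**2 - 145/4*x_2 - 467/12
  leading term x_1: no divisor's leading term divides it; move -16*x_1 to the remainder.
  leading term x_2**3: no divisor's leading term divides it; move 13/4*x_2**3 to the remainder.
  leading term x_2**2: no divisor's leading term divides it; move 95/12*x_2**2 to the remainder.
  leading term x_2: no divisor's leading term divides it; move -145/4*x_2 to the remainder.
  leading term 1: no divisor's leading term divides it; move -467/12 to the remainder.
  remainder -16*x_1 + 13/4*x_2**3 + 95/12*x_2**2 - 145/4*x_2 - 467/12 ≠ 0; add h_4 = -16*x_1 + 13/4*x_2**3 + 95/12*x_2**2 - 145/4*x_2 - 467/12 to the basis.

S(f_1,f_3): lcm = x_1**2. S = 11/3*x_1 + x_2**2 - 4/3*x_2 + 15.
  leading term x_1: subtract (-11/48)·h_4 from 11/3*x_1 + x_2**2 - 4/3*x_2 + 15 → 143/192*x_2**3 + 1621/576*x_2**2 - 617/64*x_2 + 3503/576
  leading term x_2**3: no divisor's leading term divides it; move 143/192*x_2**3 to the remainder.
  leading term x_2**2: no divisor's leading term divides it; move 1621/576*x_2**2 to the remainder.
  leading term x_2: no divisor's leading term divides it; move -617/64*x_2 to the remainder.
  leading term 1: no divisor's leading term divides it; move 3503/576 to the remainder.
  remainder 143/192*x_2**3 + 1621/576*x_2**2 - 617/64*x_2 + 3503/576 ≠ 0; add h_5 = 143/192*x_2**3 + 1621/576*x_2**2 - 617/64*x_2 + 3503/576 to the basis.

S(f_2,f_3): lcm = x_1**2*x_2. S = 3*x_1**2 - 3/2*x_1*x_2**2 - 2*x_1*x_2 + 41/2*x_1 + 20*x_2.
  leading term x_1**2: subtract (-1)·f_1 from 3*x_1**2 - 3/2*x_1*x_2**2 - 2*x_1*x_2 + 41/2*x_1 + 20*x_2 → -3/2*x_1*x_2**2 - 2*x_1*x_2 + 25/2*x_1 - 3*x_2**2 + 24*x_2 + 15
  leading term x_1*x_2**2: subtract (-3/4*x_2)·f_2 from -3/2*x_1*x_2**2 - 2*x_1*x_2 + 25/2*x_1 - 3*x_2**2 + 24*x_2 + 15 → 5/2*x_1*x_2 + 25/2*x_1 - 9/4*x_2**3 - 15/2*x_2**2 + 219/4*x_2 + 15
  leading term x_1*x_2: subtract (5/4)·f_2 from 5/2*x_1*x_2 + 25/2*x_1 - 9/4*x_2**3 - 15/2*x_2**2 + 219/4*x_2 + 15 → 5*x_1 - 9/4*x_2**3 - 15/4*x_2**2 + 249/4*x_2 - 145/4
  leading term x_1: subtract (-5/16)·h_4 from 5*x_1 - 9/4*x_2**3 - 15/4*x_2**2 + 249/4*x_2 - 145/4 → -79/64*x_2**3 - 245/192*x_2**2 + 3259/64*x_2 - 9295/192
  leading term x_2**3: subtract (-237/143)·h_5 from -79/64*x_2**3 - 245/192*x_2**2 + 3259/64*x_2 - 9295/192 → 969/286*x_2**2 + 4997/143*x_2 - 10963/286
  leading term x_2**2: no divisor's leading term divides it; move 969/286*x_2**2 to the remainder.
  leading term x_2: no divisor's leading term divides it; move 4997/143*x_2 to the remainder.
  leading term 1: no divisor's leading term divides it; move -10963/286 to the remainder.
  remainder 969/286*x_2**2 + 4997/143*x_2 - 10963/286 ≠ 0; add h_6 = 969/286*x_2**2 + 4997/143*x_2 - 10963/286 to the basis.

S(f_2,h_5): lcm = x_1*x_2**3. S = -334/429*x_1*x_2**2 + 1851/143*x_1*x_2 - 3503/429*x_1 - 3/2*x_2**4 - 3*x_2**3 + 41/2*x_2**2.
  leading term x_1*x_2**2: subtract (-167/429*x_2)·f_2 from -334/429*x_1*x_2**2 + 1851/143*x_1*x_2 - 3503/429*x_1 - 3/2*x_2**4 - 3*x_2**3 + 41/2*x_2**2 → 2185/143*x_1*x_2 - 3503/429*x_1 - 3/2*x_2**4 - 596/143*x_2**3 + 5195/286*x_2**2 + 6847/429*x_2
  leading term x_1*x_2: subtract (2185/286)·f_2 from 2185/143*x_1*x_2 - 3503/429*x_1 - 3/2*x_2**4 - 596/143*x_2**3 + 5195/286*x_2**2 + 6847/429*x_2 → -23168/429*x_1 - 3/2*x_2**4 - 596/143*x_2**3 + 5875/143*x_2**2 + 26512/429*x_2 - 89585/286
  leading term x_1: subtract (1448/429)·h_4 from -23168/429*x_1 - 3/2*x_2**4 - 596/143*x_2**3 + 5875/143*x_2**2 + 26512/429*x_2 - 89585/286 → -3/2*x_2**4 - 6494/429*x_2**3 + 18485/1287*x_2**2 + 2394/13*x_2 - 468157/2574
  leading term x_2**4: subtract (-288/143*x_2)·h_5 from -3/2*x_2**4 - 6494/429*x_2**3 + 18485/1287*x_2**2 + 2394/13*x_2 - 468157/2574 → -625/66*x_2**3 - 13007/2574*x_2**2 + 56171/286*x_2 - 468157/2574
  leading term x_2**3: subtract (-20000/1573)·h_5 from -625/66*x_2**3 - 13007/2574*x_2**2 + 56171/286*x_2 - 468157/2574 → 48336/1573*x_2**2 + 116128/1573*x_2 - 164464/1573
  leading term x_2**2: subtract (1696/187)·h_6 from 48336/1573*x_2**2 + 116128/1573*x_2 - 164464/1573 → -590976/2431*x_2 + 590976/2431
  leading term x_2: no divisor's leading term divides it; move -590976/2431*x_2 to the remainder.
  leading term 1: no divisor's leading term divides it; move 590976/2431 to the remainder.
  remainder -590976/2431*x_2 + 590976/2431 ≠ 0; add h_7 = -590976/2431*x_2 + 590976/2431 to the basis.

The other S-polynomials (S(f_1,h_4), S(f_2,h_4), S(f_3,h_4), S(f_1,h_5), S(f_3,h_5), S(h_4,h_5), S(f_1,h_6), S(f_2,h_6), S(f_3,h_6), S(h_4,h_6), S(h_5,h_6), S(f_1,h_7), S(f_2,h_7), S(f_3,h_7), S(h_4,h_7), S(h_5,h_7), S(h_6,h_7)) all reduce to 0 modulo the current basis, so we have a Gröbner basis.
Inter-reduce: drop elements whose leading term is divisible by another's, tail-reduce, and make monic.
Reduced Gröbner basis: {x_1 + 4, x_2 - 1}.

From the last basis element, x_2 - 1 = 0, so x_2 takes values in {1}. Each choice, substituted upward through the basis, yields the corresponding point(s) of the solution set.
  x_2 = 1: the earlier basis element becomes x_1 + 4 = 0, giving x_1 = -4 — point (-4, 1).
Substituting each solution back into the original system confirms all equations vanish.

{(-4, 1)}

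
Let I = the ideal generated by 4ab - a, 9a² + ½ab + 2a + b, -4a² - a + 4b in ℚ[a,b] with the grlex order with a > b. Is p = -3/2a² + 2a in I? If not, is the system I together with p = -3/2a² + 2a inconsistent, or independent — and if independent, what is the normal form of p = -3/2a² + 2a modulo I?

-3/2a² + 2a lies in I (it reduces to 0).

First compute the reduced Gröbner basis of I by Buchberger's algorithm.
f_1 = 4ab - a, LT = ab.
f_2 = 9a² + ½ab + 2a + b, LT = a².
f_3 = -4a² - a + 4b, LT = a².

S(f_1,f_2): lcm = a²b. S = -1/18ab² - ¼a² - 2/9ab - 1/9b².
  leading term ab²: subtract (-1/72b)·f_1 from -1/18ab² - ¼a² - 2/9ab - 1/9b² → -¼a² - 17/72ab - 1/9b²
  leading term a²: subtract (-1/36)·f_2 from -¼a² - 17/72ab - 1/9b² → -2/9ab - 1/9b² + 1/18a + 1/36b
  leading term ab: subtract (-1/18)·f_1 from -2/9ab - 1/9b² + 1/18a + 1/36b → -1/9b² + 1/36b
  leading term b²: no divisor's leading term divides it; move -1/9b² to the remainder.
  leading term b: no divisor's leading term divides it; move 1/36b to the remainder.
  remainder -1/9b² + 1/36b ≠ 0; add h_4 = -1/9b² + 1/36b to the basis.

S(f_1,f_3): lcm = a²b. S = -¼a² - ¼ab + b².
  leading term a²: subtract (-1/36)·f_2 from -¼a² - ¼ab + b² → -17/72ab + b² + 1/18a + 1/36b
  leading term ab: subtract (-17/288)·f_1 from -17/72ab + b² + 1/18a + 1/36b → b² - 1/288a + 1/36b
  leading term b²: subtract (-9)·h_4 from b² - 1/288a + 1/36b → -1/288a + 5/18b
  leading term a: no divisor's leading term divides it; move -1/288a to the remainder.
  leading term b: no divisor's leading term divides it; move 5/18b to the remainder.
  remainder -1/288a + 5/18b ≠ 0; add h_5 = -1/288a + 5/18b to the basis.

S(f_2,h_5): lcm = a². S = 1441/18ab + 2/9a + 1/9b.
  leading term ab: subtract (1441/72)·f_1 from 1441/18ab + 2/9a + 1/9b → 1457/72a + 1/9b
  leading term a: subtract (-5828)·h_5 from 1457/72a + 1/9b → 1619b
  leading term b: no divisor's leading term divides it; move 1619b to the remainder.
  remainder 1619b ≠ 0; add h_6 = 1619b to the basis.

The other S-polynomials (S(f_2,f_3), S(f_1,h_4), S(f_2,h_4), S(f_3,h_4), S(f_1,h_5), S(f_3,h_5), S(h_4,h_5), S(f_1,h_6), S(f_2,h_6), S(f_3,h_6), S(h_4,h_6), S(h_5,h_6)) all reduce to 0 modulo the current basis, so we have a Gröbner basis.
Inter-reduce: drop elements whose leading term is divisible by another's, tail-reduce, and make monic.
Reduced Gröbner basis: {a, b}.
Label its elements g_1 = a, g_2 = b.

Reduce p = -3/2a² + 2a modulo G:
  leading term a²: subtract (-3/2a)·g_1 from -3/2a² + 2a → 2a
  leading term a: subtract (2)·g_1 from 2a → 0
  normal form = 0.
Since the normal form is 0, p ∈ I.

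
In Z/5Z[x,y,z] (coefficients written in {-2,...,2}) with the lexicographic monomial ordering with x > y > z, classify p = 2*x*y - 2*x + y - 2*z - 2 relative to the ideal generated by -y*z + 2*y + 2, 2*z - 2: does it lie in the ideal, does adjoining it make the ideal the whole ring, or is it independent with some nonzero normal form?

2*x*y - 2*x + y - 2*z - 2 is independent of I; its normal form modulo I is -x - 1.

First compute the reduced Gröbner basis of I by Buchberger's algorithm.
f_1 = -y*z + 2*y + 2, LT = y*z.
f_2 = 2*z - 2, LT = z.

S(f_1,f_2): lcm = y*z. S = -y - 2.
  reduce S modulo (f_1, f_2):
  remainder -y - 2 ≠ 0; add h_3 = -y - 2 to the basis.

The other S-polynomials (S(f_1,h_3), S(f_2,h_3)) all reduce to 0 modulo the current basis, so we have a Gröbner basis.
Inter-reduce: drop elements whose leading term is divisible by another's, tail-reduce, and make monic.
Reduced Gröbner basis: {y + 2, z - 1}.
Label its elements g_1 = y + 2, g_2 = z - 1.

Reduce p = 2*x*y - 2*x + y - 2*z - 2 modulo G:
  leading term x*y: subtract (2*x)·g_1 from 2*x*y - 2*x + y - 2*z - 2 → -x + y - 2*z - 2
  leading term x: no divisor's leading term divides it; move -x to the remainder.
  leading term y: subtract (1)·g_1 from y - 2*z - 2 → -2*z + 1
  leading term z: subtract (-2)·g_2 from -2*z + 1 → -1
  leading term 1: no divisor's leading term divides it; move -1 to the remainder.
  normal form = -x - 1.
The normal form is nonzero, so p ∉ I. Since p minus its normal form lies in I, I + (p) = I + (r) where r = -x - 1; decide whether this ideal is the whole ring.
Run Buchberger on G together with r (pairs among the g_i already reduce to 0 since G is a Gröbner basis):
g_1 = y + 2, LT = y.
g_2 = z - 1, LT = z.
r = -x - 1, LT = x.

The S-polynomials (S(g_1,g_2), S(g_1,r), S(g_2,r)) all reduce to 0 modulo the current basis, so we have a Gröbner basis.
Inter-reduce: drop elements whose leading term is divisible by another's, tail-reduce, and make monic.
Reduced Gröbner basis: {x + 1, y + 2, z - 1}.
The reduced Gröbner basis of I + (p) is {x + 1, y + 2, z - 1} ≠ {1}, a proper ideal, so the enlarged system stays consistent: p is independent of I, with normal form -x - 1.

Ideal membership is decidable via reduction modulo a Gröbner basis.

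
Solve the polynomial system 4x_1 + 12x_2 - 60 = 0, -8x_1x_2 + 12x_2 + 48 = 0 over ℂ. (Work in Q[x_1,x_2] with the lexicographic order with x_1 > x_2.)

{(27/2, 1/2), (3, 4)}

Compute a lex Gröbner basis by Buchberger's algorithm.
f_1 = 4x_1 + 12x_2 - 60, LT = x_1.
f_2 = -8x_1x_2 + 12x_2 + 48, LT = x_1x_2.

S(f_1,f_2): lcm = x_1x_2. S = 3x_2^2 - 27/2x_2 + 6.
  leading term x_2^2: no divisor's leading term divides it; move 3x_2^2 to the remainder.
  leading term x_2: no divisor's leading term divides it; move -27/2x_2 to the remainder.
  leading term 1: no divisor's leading term divides it; move 6 to the remainder.
  remainder 3x_2^2 - 27/2x_2 + 6 ≠ 0; add h_3 = 3x_2^2 - 27/2x_2 + 6 to the basis.

The other S-polynomials (S(f_1,h_3), S(f_2,h_3)) all reduce to 0 modulo the current basis, so we have a Gröbner basis.
Inter-reduce: drop elements whose leading term is divisible by another's, tail-reduce, and make monic.
Reduced Gröbner basis: {x_1 + 3x_2 - 15, x_2^2 - 9/2x_2 + 2}.

From the last basis element, x_2^2 - 9/2x_2 + 2 = 0, so x_2 takes values in {1/2, 4}. Each choice, substituted upward through the basis, yields the corresponding point(s) of the solution set.
  x_2 = 1/2: the earlier basis element becomes x_1 - 27/2 = 0, giving x_1 = 27/2 — point (27/2, 1/2).
  x_2 = 4: the earlier basis element becomes x_1 - 3 = 0, giving x_1 = 3 — point (3, 4).
Check: every point annihilates each of the original generators.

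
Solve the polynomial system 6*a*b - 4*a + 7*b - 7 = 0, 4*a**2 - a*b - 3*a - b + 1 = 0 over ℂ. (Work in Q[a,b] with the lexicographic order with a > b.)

Compute a lex Gröbner basis by Buchberger's algorithm.
f_1 = 6*a*b - 4*a + 7*b - 7, LT = a*b.
f_2 = 4*a**2 - a*b - 3*a - b + 1, LT = a**2.

S(f_1,f_2): lcm = a**2*b. S = -2/3*a**2 + 1/4*a*b**2 + 23/12*a*b - 7/6*a + 1/4*b**2 - 1/4*b.
  leading term a**2: subtract (-1/6)·f_2 from -2/3*a**2 + 1/4*a*b**2 + 23/12*a*b - 7/6*a + 1/4*b**2 - 1/4*b → 1/4*a*b**2 + 7/4*a*b - 5/3*a + 1/4*b**2 - 5/12*b + 1/6
  leading term a*b**2: subtract (1/24*b)·f_1 from 1/4*a*b**2 + 7/4*a*b - 5/3*a + 1/4*b**2 - 5/12*b + 1/6 → 23/12*a*b - 5/3*a - 1/24*b**2 - 1/8*b + 1/6
  leading term a*b: subtract (23/72)·f_1 from 23/12*a*b - 5/3*a - 1/24*b**2 - 1/8*b + 1/6 → -7/18*a - 1/24*b**2 - 85/36*b + 173/72
  leading term a: no divisor's leading term divides it; move -7/18*a to the remainder.
  leading term b**2: no divisor's leading term divides it; move -1/24*b**2 to the remainder.
  leading term b: no divisor's leading term divides it; move -85/36*b to the remainder.
  leading term 1: no divisor's leading term divides it; move 173/72 to the remainder.
  remainder -7/18*a - 1/24*b**2 - 85/36*b + 173/72 ≠ 0; add h_3 = -7/18*a - 1/24*b**2 - 85/36*b + 173/72 to the basis.

S(f_1,h_3): lcm = a*b. S = -2/3*a - 3/28*b**3 - 85/14*b**2 + 617/84*b - 7/6.
  leading term a: subtract (12/7)·h_3 from -2/3*a - 3/28*b**3 - 85/14*b**2 + 617/84*b - 7/6 → -3/28*b**3 - 6*b**2 + 319/28*b - 37/7
  leading term b**3: no divisor's leading term divides it; move -3/28*b**3 to the remainder.
  leading term b**2: no divisor's leading term divides it; move -6*b**2 to the remainder.
  leading term b: no divisor's leading term divides it; move 319/28*b to the remainder.
  leading term 1: no divisor's leading term divides it; move -37/7 to the remainder.
  remainder -3/28*b**3 - 6*b**2 + 319/28*b - 37/7 ≠ 0; add h_4 = -3/28*b**3 - 6*b**2 + 319/28*b - 37/7 to the basis.

S(f_2,h_3): lcm = a**2. S = -3/28*a*b**2 - 177/28*a*b + 38/7*a - 1/4*b + 1/4.
  leading term a*b**2: subtract (-1/56*b)·f_1 from -3/28*a*b**2 - 177/28*a*b + 38/7*a - 1/4*b + 1/4 → -179/28*a*b + 38/7*a + 1/8*b**2 - 3/8*b + 1/4
  leading term a*b: subtract (-179/168)·f_1 from -179/28*a*b + 38/7*a + 1/8*b**2 - 3/8*b + 1/4 → 7/6*a + 1/8*b**2 + 85/12*b - 173/24
  leading term a: subtract (-3)·h_3 from 7/6*a + 1/8*b**2 + 85/12*b - 173/24 → 0
  remainder 0.

S(f_1,h_4): lcm = a*b**3. S = -170/3*a*b**2 + 319/3*a*b - 148/3*a + 7/6*b**3 - 7/6*b**2.
  leading term a*b**2: subtract (-85/9*b)·f_1 from -170/3*a*b**2 + 319/3*a*b - 148/3*a + 7/6*b**3 - 7/6*b**2 → 617/9*a*b - 148/3*a + 7/6*b**3 + 1169/18*b**2 - 595/9*b
  leading term a*b: subtract (617/54)·f_1 from 617/9*a*b - 148/3*a + 7/6*b**3 + 1169/18*b**2 - 595/9*b → -98/27*a + 7/6*b**3 + 1169/18*b**2 - 7889/54*b + 4319/54
  leading term a: subtract (28/3)·h_3 from -98/27*a + 7/6*b**3 + 1169/18*b**2 - 7889/54*b + 4319/54 → 7/6*b**3 + 196/3*b**2 - 2233/18*b + 518/9
  leading term b**3: subtract (-98/9)·h_4 from 7/6*b**3 + 196/3*b**2 - 2233/18*b + 518/9 → 0
  remainder 0.

S(f_2,h_4): leading monomials are coprime, so the S-polynomial reduces to 0 (Buchberger's first criterion).
S(h_3,h_4): leading monomials are coprime, so the S-polynomial reduces to 0 (Buchberger's first criterion).
Every S-polynomial of the final basis reduces to 0, so we have a Gröbner basis.
Inter-reduce: drop elements whose leading term is divisible by another's, tail-reduce, and make monic.
Reduced Gröbner basis: {a + 3/28*b**2 + 85/14*b - 173/28, b**3 + 56*b**2 - 319/3*b + 148/3}.

The lex basis is triangular: the last element involves only b. Solving b**3 + 56*b**2 - 319/3*b + 148/3 = 0 gives b ∈ {1, -57/2 + 7*sqrt(633)/6, -7*sqrt(633)/6 - 57/2}; substituting each value into the earlier elements determines the remaining variables.
  b = 1: the earlier basis element becomes a = 0, giving a = 0 — point (0, 1).
  b = -57/2 + 7*sqrt(633)/6: the earlier basis element becomes a - sqrt(633)/24 + 1/8 = 0, giving a = -1/8 + sqrt(633)/24 — point (-1/8 + sqrt(633)/24, -57/2 + 7*sqrt(633)/6).
  b = -7*sqrt(633)/6 - 57/2: the earlier basis element becomes a + 1/8 + sqrt(633)/24 = 0, giving a = -sqrt(633)/24 - 1/8 — point (-sqrt(633)/24 - 1/8, -7*sqrt(633)/6 - 57/2).
Substituting each solution back into the original system confirms all equations vanish.

{(0, 1), (-1/8 + sqrt(633)/24, -57/2 + 7*sqrt(633)/6), (-sqrt(633)/24 - 1/8, -7*sqrt(633)/6 - 57/2)}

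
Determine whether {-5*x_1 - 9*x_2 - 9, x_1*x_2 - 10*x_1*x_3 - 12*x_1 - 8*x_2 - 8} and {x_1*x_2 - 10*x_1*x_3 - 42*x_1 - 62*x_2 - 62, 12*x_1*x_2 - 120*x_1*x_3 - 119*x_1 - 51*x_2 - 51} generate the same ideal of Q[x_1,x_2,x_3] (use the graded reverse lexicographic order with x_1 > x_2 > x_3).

Two ideals are equal iff their reduced Gröbner bases coincide (the reduced basis is unique for a fixed ordering).
Buchberger on the first generating set:
f_1 = -5*x_1 - 9*x_2 - 9, LT = x_1.
f_2 = x_1*x_2 - 10*x_1*x_3 - 12*x_1 - 8*x_2 - 8, LT = x_1*x_2.

S(f_1,f_2): lcm = x_1*x_2. S = 9/5*x_2**2 + 10*x_1*x_3 + 12*x_1 + 49/5*x_2 + 8.
  leading term x_2**2: no divisor's leading term divides it; move 9/5*x_2**2 to the remainder.
  leading term x_1*x_3: subtract (-2*x_3)·f_1 from 10*x_1*x_3 + 12*x_1 + 49/5*x_2 + 8 → -18*x_2*x_3 + 12*x_1 + 49/5*x_2 - 18*x_3 + 8
  leading term x_2*x_3: no divisor's leading term divides it; move -18*x_2*x_3 to the remainder.
  leading term x_1: subtract (-12/5)·f_1 from 12*x_1 + 49/5*x_2 - 18*x_3 + 8 → -59/5*x_2 - 18*x_3 - 68/5
  leading term x_2: no divisor's leading term divides it; move -59/5*x_2 to the remainder.
  leading term x_3: no divisor's leading term divides it; move -18*x_3 to the remainder.
  leading term 1: no divisor's leading term divides it; move -68/5 to the remainder.
  remainder 9/5*x_2**2 - 18*x_2*x_3 - 59/5*x_2 - 18*x_3 - 68/5 ≠ 0; add g_3 = 9/5*x_2**2 - 18*x_2*x_3 - 59/5*x_2 - 18*x_3 - 68/5 to the basis.

The other S-polynomials (S(f_1,g_3), S(f_2,g_3)) all reduce to 0 modulo the current basis, so we have a Gröbner basis.
Inter-reduce: drop elements whose leading term is divisible by another's, tail-reduce, and make monic.
Reduced Gröbner basis: {x_2**2 - 10*x_2*x_3 - 59/9*x_2 - 10*x_3 - 68/9, x_1 + 9/5*x_2 + 9/5}.

Buchberger on the second generating set:
h_1 = x_1*x_2 - 10*x_1*x_3 - 42*x_1 - 62*x_2 - 62, LT = x_1*x_2.
h_2 = 12*x_1*x_2 - 120*x_1*x_3 - 119*x_1 - 51*x_2 - 51, LT = x_1*x_2.

S(h_1,h_2): lcm = x_1*x_2. S = -385/12*x_1 - 231/4*x_2 - 231/4.
  leading term x_1: no divisor's leading term divides it; move -385/12*x_1 to the remainder.
  leading term x_2: no divisor's leading term divides it; move -231/4*x_2 to the remainder.
  leading term 1: no divisor's leading term divides it; move -231/4 to the remainder.
  remainder -385/12*x_1 - 231/4*x_2 - 231/4 ≠ 0; add k_3 = -385/12*x_1 - 231/4*x_2 - 231/4 to the basis.

S(h_1,k_3): lcm = x_1*x_2. S = -9/5*x_2**2 - 10*x_1*x_3 - 42*x_1 - 319/5*x_2 - 62.
  leading term x_2**2: no divisor's leading term divides it; move -9/5*x_2**2 to the remainder.
  leading term x_1*x_3: subtract (24/77*x_3)·k_3 from -10*x_1*x_3 - 42*x_1 - 319/5*x_2 - 62 → 18*x_2*x_3 - 42*x_1 - 319/5*x_2 + 18*x_3 - 62
  leading term x_2*x_3: no divisor's leading term divides it; move 18*x_2*x_3 to the remainder.
  leading term x_1: subtract (72/55)·k_3 from -42*x_1 - 319/5*x_2 + 18*x_3 - 62 → 59/5*x_2 + 18*x_3 + 68/5
  leading term x_2: no divisor's leading term divides it; move 59/5*x_2 to the remainder.
  leading term x_3: no divisor's leading term divides it; move 18*x_3 to the remainder.
  leading term 1: no divisor's leading term divides it; move 68/5 to the remainder.
  remainder -9/5*x_2**2 + 18*x_2*x_3 + 59/5*x_2 + 18*x_3 + 68/5 ≠ 0; add k_4 = -9/5*x_2**2 + 18*x_2*x_3 + 59/5*x_2 + 18*x_3 + 68/5 to the basis.

The other S-polynomials (S(h_2,k_3), S(h_1,k_4), S(h_2,k_4), S(k_3,k_4)) all reduce to 0 modulo the current basis, so we have a Gröbner basis.
Inter-reduce: drop elements whose leading term is divisible by another's, tail-reduce, and make monic.
Reduced Gröbner basis: {x_2**2 - 10*x_2*x_3 - 59/9*x_2 - 10*x_3 - 68/9, x_1 + 9/5*x_2 + 9/5}.

Same reduced basis, so the two generating sets span the same ideal.

Yes, the ideals are equal.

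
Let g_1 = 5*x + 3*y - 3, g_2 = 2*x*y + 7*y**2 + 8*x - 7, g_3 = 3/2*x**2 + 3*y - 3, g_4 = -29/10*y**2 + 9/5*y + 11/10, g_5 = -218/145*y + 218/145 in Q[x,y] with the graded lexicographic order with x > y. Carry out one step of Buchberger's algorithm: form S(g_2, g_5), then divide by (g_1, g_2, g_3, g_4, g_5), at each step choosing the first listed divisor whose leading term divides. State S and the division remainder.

S(g_2, g_5) = 7/2*y**2 + 5*x - 7/2; remainder on division = 0.

lcm(LM(g_2), LM(g_5)) = x*y.
S = (lcm/LT(g_2))·g_2 − (lcm/LT(g_5))·g_5 = 7/2*y**2 + 5*x - 7/2.
Reduce S modulo (g_1, g_2, g_3, g_4, g_5) in that order:
  leading term y**2: subtract (-35/29)·g_4 from 7/2*y**2 + 5*x - 7/2 → 5*x + 63/29*y - 63/29
  leading term x: subtract (1)·g_1 from 5*x + 63/29*y - 63/29 → -24/29*y + 24/29
  leading term y: subtract (60/109)·g_5 from -24/29*y + 24/29 → 0
The remainder is 0, so this S-polynomial contributes no new basis element.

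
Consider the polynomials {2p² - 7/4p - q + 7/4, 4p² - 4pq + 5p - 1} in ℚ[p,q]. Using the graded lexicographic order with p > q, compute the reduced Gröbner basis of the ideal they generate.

G = {p² - ⅞p - ½q + ⅞, pq - 17/8p - ½q + 9/8, q² + ⅛p - 7/2q + 23/8}

f_1 = 2p² - 7/4p - q + 7/4, LT = p².
f_2 = 4p² - 4pq + 5p - 1, LT = p².

S(f_1,f_2): lcm = p². S = pq - 17/8p - ½q + 9/8.
  leading term pq: no divisor's leading term divides it; move pq to the remainder.
  leading term p: no divisor's leading term divides it; move -17/8p to the remainder.
  leading term q: no divisor's leading term divides it; move -½q to the remainder.
  leading term 1: no divisor's leading term divides it; move 9/8 to the remainder.
  remainder pq - 17/8p - ½q + 9/8 ≠ 0; add g_3 = pq - 17/8p - ½q + 9/8 to the basis.

S(f_1,g_3): lcm = p²q. S = 17/8p² - ⅜pq - ½q² - 9/8p + ⅞q.
  leading term p²: subtract (17/16)·f_1 from 17/8p² - ⅜pq - ½q² - 9/8p + ⅞q → -⅜pq - ½q² + 47/64p + 31/16q - 119/64
  leading term pq: subtract (-⅜)·g_3 from -⅜pq - ½q² + 47/64p + 31/16q - 119/64 → -½q² - 1/16p + 7/4q - 23/16
  leading term q²: no divisor's leading term divides it; move -½q² to the remainder.
  leading term p: no divisor's leading term divides it; move -1/16p to the remainder.
  leading term q: no divisor's leading term divides it; move 7/4q to the remainder.
  leading term 1: no divisor's leading term divides it; move -23/16 to the remainder.
  remainder -½q² - 1/16p + 7/4q - 23/16 ≠ 0; add g_4 = -½q² - 1/16p + 7/4q - 23/16 to the basis.

The other S-polynomials (S(f_2,g_3), S(f_1,g_4), S(f_2,g_4), S(g_3,g_4)) all reduce to 0 modulo the current basis, so we have a Gröbner basis.
Inter-reduce: drop elements whose leading term is divisible by another's, tail-reduce, and make monic.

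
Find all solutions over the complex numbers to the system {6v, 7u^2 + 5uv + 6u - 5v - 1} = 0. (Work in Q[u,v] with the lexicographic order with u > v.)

Compute a lex Gröbner basis by Buchberger's algorithm.
f_1 = 6v, LT = v.
f_2 = 7u^2 + 5uv + 6u - 5v - 1, LT = u^2.

The S-polynomials (S(f_1,f_2)) all reduce to 0 modulo the current basis, so we have a Gröbner basis.
Inter-reduce: drop elements whose leading term is divisible by another's, tail-reduce, and make monic.
Reduced Gröbner basis: {u^2 + 6/7u - 1/7, v}.

Since the basis is lex-ordered, v is univariate in v. Its roots are {0}. Back-substituting each root into the other basis elements fixes the other coordinates.
  v = 0: the earlier basis element becomes u^2 + 6/7u - 1/7 = 0, giving u = -1, 1/7 — points (-1, 0), (1/7, 0).
Each listed point satisfies every original equation (direct substitution).

{(-1, 0), (1/7, 0)}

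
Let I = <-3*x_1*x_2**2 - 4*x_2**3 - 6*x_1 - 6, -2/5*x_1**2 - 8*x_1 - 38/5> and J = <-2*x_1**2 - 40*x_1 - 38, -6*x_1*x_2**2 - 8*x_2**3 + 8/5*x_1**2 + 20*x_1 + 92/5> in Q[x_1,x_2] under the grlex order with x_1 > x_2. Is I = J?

Since reduced Gröbner bases are canonical representatives of ideals under a given ordering, it suffices to compute and compare them.
Buchberger on the first generating set:
f_1 = -3*x_1*x_2**2 - 4*x_2**3 - 6*x_1 - 6, LT = x_1*x_2**2.
f_2 = -2/5*x_1**2 - 8*x_1 - 38/5, LT = x_1**2.

S(f_1,f_2): lcm = x_1**2*x_2**2. S = 4/3*x_1*x_2**3 - 20*x_1*x_2**2 + 2*x_1**2 - 19*x_2**2 + 2*x_1.
  leading term x_1*x_2**3: subtract (-4/9*x_2)·f_1 from 4/3*x_1*x_2**3 - 20*x_1*x_2**2 + 2*x_1**2 - 19*x_2**2 + 2*x_1 → -16/9*x_2**4 - 20*x_1*x_2**2 + 2*x_1**2 - 8/3*x_1*x_2 - 19*x_2**2 + 2*x_1 - 8/3*x_2
  leading term x_2**4: no divisor's leading term divides it; move -16/9*x_2**4 to the remainder.
  leading term x_1*x_2**2: subtract (20/3)·f_1 from -20*x_1*x_2**2 + 2*x_1**2 - 8/3*x_1*x_2 - 19*x_2**2 + 2*x_1 - 8/3*x_2 → 80/3*x_2**3 + 2*x_1**2 - 8/3*x_1*x_2 - 19*x_2**2 + 42*x_1 - 8/3*x_2 + 40
  leading term x_2**3: no divisor's leading term divides it; move 80/3*x_2**3 to the remainder.
  leading term x_1**2: subtract (-5)·f_2 from 2*x_1**2 - 8/3*x_1*x_2 - 19*x_2**2 + 42*x_1 - 8/3*x_2 + 40 → -8/3*x_1*x_2 - 19*x_2**2 + 2*x_1 - 8/3*x_2 + 2
  leading term x_1*x_2: no divisor's leading term divides it; move -8/3*x_1*x_2 to the remainder.
  leading term x_2**2: no divisor's leading term divides it; move -19*x_2**2 to the remainder.
  leading term x_1: no divisor's leading term divides it; move 2*x_1 to the remainder.
  leading term x_2: no divisor's leading term divides it; move -8/3*x_2 to the remainder.
  leading term 1: no divisor's leading term divides it; move 2 to the remainder.
  remainder -16/9*x_2**4 + 80/3*x_2**3 - 8/3*x_1*x_2 - 19*x_2**2 + 2*x_1 - 8/3*x_2 + 2 ≠ 0; add g_3 = -16/9*x_2**4 + 80/3*x_2**3 - 8/3*x_1*x_2 - 19*x_2**2 + 2*x_1 - 8/3*x_2 + 2 to the basis.

The other S-polynomials (S(f_1,g_3), S(f_2,g_3)) all reduce to 0 modulo the current basis, so we have a Gröbner basis.
Inter-reduce: drop elements whose leading term is divisible by another's, tail-reduce, and make monic.
Reduced Gröbner basis: {x_2**4 - 15*x_2**3 + 3/2*x_1*x_2 + 171/16*x_2**2 - 9/8*x_1 + 3/2*x_2 - 9/8, x_1*x_2**2 + 4/3*x_2**3 + 2*x_1 + 2, x_1**2 + 20*x_1 + 19}.

Buchberger on the second generating set:
h_1 = -2*x_1**2 - 40*x_1 - 38, LT = x_1**2.
h_2 = -6*x_1*x_2**2 - 8*x_2**3 + 8/5*x_1**2 + 20*x_1 + 92/5, LT = x_1*x_2**2.

S(h_1,h_2): lcm = x_1**2*x_2**2. S = -4/3*x_1*x_2**3 + 4/15*x_1**3 + 20*x_1*x_2**2 + 10/3*x_1**2 + 19*x_2**2 + 46/15*x_1.
  leading term x_1*x_2**3: subtract (2/9*x_2)·h_2 from -4/3*x_1*x_2**3 + 4/15*x_1**3 + 20*x_1*x_2**2 + 10/3*x_1**2 + 19*x_2**2 + 46/15*x_1 → 16/9*x_2**4 + 4/15*x_1**3 - 16/45*x_1**2*x_2 + 20*x_1*x_2**2 + 10/3*x_1**2 - 40/9*x_1*x_2 + 19*x_2**2 + 46/15*x_1 - 184/45*x_2
  leading term x_2**4: no divisor's leading term divides it; move 16/9*x_2**4 to the remainder.
  leading term x_1**3: subtract (-2/15*x_1)·h_1 from 4/15*x_1**3 - 16/45*x_1**2*x_2 + 20*x_1*x_2**2 + 10/3*x_1**2 - 40/9*x_1*x_2 + 19*x_2**2 + 46/15*x_1 - 184/45*x_2 → -16/45*x_1**2*x_2 + 20*x_1*x_2**2 - 2*x_1**2 - 40/9*x_1*x_2 + 19*x_2**2 - 2*x_1 - 184/45*x_2
  leading term x_1**2*x_2: subtract (8/45*x_2)·h_1 from -16/45*x_1**2*x_2 + 20*x_1*x_2**2 - 2*x_1**2 - 40/9*x_1*x_2 + 19*x_2**2 - 2*x_1 - 184/45*x_2 → 20*x_1*x_2**2 - 2*x_1**2 + 8/3*x_1*x_2 + 19*x_2**2 - 2*x_1 + 8/3*x_2
  leading term x_1*x_2**2: subtract (-10/3)·h_2 from 20*x_1*x_2**2 - 2*x_1**2 + 8/3*x_1*x_2 + 19*x_2**2 - 2*x_1 + 8/3*x_2 → -80/3*x_2**3 + 10/3*x_1**2 + 8/3*x_1*x_2 + 19*x_2**2 + 194/3*x_1 + 8/3*x_2 + 184/3
  leading term x_2**3: no divisor's leading term divides it; move -80/3*x_2**3 to the remainder.
  leading term x_1**2: subtract (-5/3)·h_1 from 10/3*x_1**2 + 8/3*x_1*x_2 + 19*x_2**2 + 194/3*x_1 + 8/3*x_2 + 184/3 → 8/3*x_1*x_2 + 19*x_2**2 - 2*x_1 + 8/3*x_2 - 2
  leading term x_1*x_2: no divisor's leading term divides it; move 8/3*x_1*x_2 to the remainder.
  leading term x_2**2: no divisor's leading term divides it; move 19*x_2**2 to the remainder.
  leading term x_1: no divisor's leading term divides it; move -2*x_1 to the remainder.
  leading term x_2: no divisor's leading term divides it; move 8/3*x_2 to the remainder.
  leading term 1: no divisor's leading term divides it; move -2 to the remainder.
  remainder 16/9*x_2**4 - 80/3*x_2**3 + 8/3*x_1*x_2 + 19*x_2**2 - 2*x_1 + 8/3*x_2 - 2 ≠ 0; add k_3 = 16/9*x_2**4 - 80/3*x_2**3 + 8/3*x_1*x_2 + 19*x_2**2 - 2*x_1 + 8/3*x_2 - 2 to the basis.

The other S-polynomials (S(h_1,k_3), S(h_2,k_3)) all reduce to 0 modulo the current basis, so we have a Gröbner basis.
Inter-reduce: drop elements whose leading term is divisible by another's, tail-reduce, and make monic.
Reduced Gröbner basis: {x_2**4 - 15*x_2**3 + 3/2*x_1*x_2 + 171/16*x_2**2 - 9/8*x_1 + 3/2*x_2 - 9/8, x_1*x_2**2 + 4/3*x_2**3 + 2*x_1 + 2, x_1**2 + 20*x_1 + 19}.

The two bases agree; hence the ideals are identical.

Yes, the ideals are equal.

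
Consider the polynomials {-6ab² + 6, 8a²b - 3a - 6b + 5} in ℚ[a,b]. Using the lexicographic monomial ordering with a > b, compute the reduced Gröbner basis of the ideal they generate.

G = {a - 9/32b³ - 33/64b² + ⅝b - 9/64, b⁴ - ⅚b³ + ½b - 4/3}

Buchberger's algorithm terminates because the ascending chain of leading-term ideals stabilizes.

f_1 = -6ab² + 6, LT = ab².
f_2 = 8a²b - 3a - 6b + 5, LT = a²b.

S(f_1,f_2): lcm = a²b². S = ⅜ab - a + ¾b² - ⅝b.
  leading term ab: no divisor's leading term divides it; move ⅜ab to the remainder.
  leading term a: no divisor's leading term divides it; move -a to the remainder.
  leading term b²: no divisor's leading term divides it; move ¾b² to the remainder.
  leading term b: no divisor's leading term divides it; move -⅝b to the remainder.
  remainder ⅜ab - a + ¾b² - ⅝b ≠ 0; add g_3 = ⅜ab - a + ¾b² - ⅝b to the basis.

S(f_1,g_3): lcm = ab². S = 8/3ab - 2b³ + 5/3b² - 1.
  leading term ab: subtract (64/9)·g_3 from 8/3ab - 2b³ + 5/3b² - 1 → 64/9a - 2b³ - 11/3b² + 40/9b - 1
  leading term a: no divisor's leading term divides it; move 64/9a to the remainder.
  leading term b³: no divisor's leading term divides it; move -2b³ to the remainder.
  leading term b²: no divisor's leading term divides it; move -11/3b² to the remainder.
  leading term b: no divisor's leading term divides it; move 40/9b to the remainder.
  leading term 1: no divisor's leading term divides it; move -1 to the remainder.
  remainder 64/9a - 2b³ - 11/3b² + 40/9b - 1 ≠ 0; add g_4 = 64/9a - 2b³ - 11/3b² + 40/9b - 1 to the basis.

S(f_1,g_4): lcm = ab². S = 9/32b⁵ + 33/64b⁴ - ⅝b³ + 9/64b² - 1.
  leading term b⁵: no divisor's leading term divides it; move 9/32b⁵ to the remainder.
  leading term b⁴: no divisor's leading term divides it; move 33/64b⁴ to the remainder.
  leading term b³: no divisor's leading term divides it; move -⅝b³ to the remainder.
  leading term b²: no divisor's leading term divides it; move 9/64b² to the remainder.
  leading term 1: no divisor's leading term divides it; move -1 to the remainder.
  remainder 9/32b⁵ + 33/64b⁴ - ⅝b³ + 9/64b² - 1 ≠ 0; add g_5 = 9/32b⁵ + 33/64b⁴ - ⅝b³ + 9/64b² - 1 to the basis.

S(g_3,g_4): lcm = ab. S = -8/3a + 9/32b⁴ + 33/64b³ + 11/8b² - 293/192b.
  leading term a: subtract (-⅜)·g_4 from -8/3a + 9/32b⁴ + 33/64b³ + 11/8b² - 293/192b → 9/32b⁴ - 15/64b³ + 9/64b - ⅜
  leading term b⁴: no divisor's leading term divides it; move 9/32b⁴ to the remainder.
  leading term b³: no divisor's leading term divides it; move -15/64b³ to the remainder.
  leading term b: no divisor's leading term divides it; move 9/64b to the remainder.
  leading term 1: no divisor's leading term divides it; move -⅜ to the remainder.
  remainder 9/32b⁴ - 15/64b³ + 9/64b - ⅜ ≠ 0; add g_6 = 9/32b⁴ - 15/64b³ + 9/64b - ⅜ to the basis.

The other S-polynomials (S(f_2,g_3), S(f_2,g_4), S(f_1,g_5), S(f_2,g_5), S(g_3,g_5), S(g_4,g_5), S(f_1,g_6), S(f_2,g_6), S(g_3,g_6), S(g_4,g_6), S(g_5,g_6)) all reduce to 0 modulo the current basis, so we have a Gröbner basis.
Inter-reduce: drop elements whose leading term is divisible by another's, tail-reduce, and make monic.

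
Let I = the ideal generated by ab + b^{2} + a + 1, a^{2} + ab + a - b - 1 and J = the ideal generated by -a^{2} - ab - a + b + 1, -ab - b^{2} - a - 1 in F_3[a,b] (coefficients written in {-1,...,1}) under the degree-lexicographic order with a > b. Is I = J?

Since reduced Gröbner bases are canonical representatives of ideals under a given ordering, it suffices to compute and compare them.
Buchberger on the first generating set:
f_1 = ab + b^{2} + a + 1, LT = ab.
f_2 = a^{2} + ab + a - b - 1, LT = a^{2}.

S(f_1,f_2): lcm = a^{2}b. S = a^{2} - ab + b^{2} + a + b.
  reduce S modulo (f_1, f_2):
  remainder -a - b ≠ 0; add g_3 = -a - b to the basis.

S(f_1,g_3): lcm = ab. S = a + 1.
  reduce S modulo (f_1, f_2, g_3):
  remainder -b + 1 ≠ 0; add g_4 = -b + 1 to the basis.

The other S-polynomials (S(f_2,g_3), S(f_1,g_4), S(f_2,g_4), S(g_3,g_4)) all reduce to 0 modulo the current basis, so we have a Gröbner basis.
Inter-reduce: drop elements whose leading term is divisible by another's, tail-reduce, and make monic.
Reduced Gröbner basis: {a + 1, b - 1}.

Buchberger on the second generating set:
h_1 = -a^{2} - ab - a + b + 1, LT = a^{2}.
h_2 = -ab - b^{2} - a - 1, LT = ab.

S(h_1,h_2): lcm = a^{2}b. S = -a^{2} + ab - b^{2} - a - b.
  reduce S modulo (h_1, h_2):
  remainder a + b ≠ 0; add k_3 = a + b to the basis.

S(h_1,k_3): lcm = a^{2}. S = a - b - 1.
  reduce S modulo (h_1, h_2, k_3):
  remainder b - 1 ≠ 0; add k_4 = b - 1 to the basis.

The other S-polynomials (S(h_2,k_3), S(h_1,k_4), S(h_2,k_4), S(k_3,k_4)) all reduce to 0 modulo the current basis, so we have a Gröbner basis.
Inter-reduce: drop elements whose leading term is divisible by another's, tail-reduce, and make monic.
Reduced Gröbner basis: {a + 1, b - 1}.

These coincide, so the ideals are equal.
The choice of monomial ordering does not affect the verdict — as long as both bases are computed under the same ordering, their equality decides ideal equality.

Yes, the ideals are equal.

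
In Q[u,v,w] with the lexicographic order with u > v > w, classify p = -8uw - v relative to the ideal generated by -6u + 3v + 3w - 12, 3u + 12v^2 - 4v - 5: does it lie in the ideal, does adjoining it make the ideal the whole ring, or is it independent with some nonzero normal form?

First compute the reduced Gröbner basis of I by Buchberger's algorithm.
f_1 = -6u + 3v + 3w - 12, LT = u.
f_2 = 3u + 12v^2 - 4v - 5, LT = u.

S(f_1,f_2): lcm = u. S = -4v^2 + 5/6v - 1/2w + 11/3.
  leading term v^2: no divisor's leading term divides it; move -4v^2 to the remainder.
  leading term v: no divisor's leading term divides it; move 5/6v to the remainder.
  leading term w: no divisor's leading term divides it; move -1/2w to the remainder.
  leading term 1: no divisor's leading term divides it; move 11/3 to the remainder.
  remainder -4v^2 + 5/6v - 1/2w + 11/3 ≠ 0; add h_3 = -4v^2 + 5/6v - 1/2w + 11/3 to the basis.

The other S-polynomials (S(f_1,h_3), S(f_2,h_3)) all reduce to 0 modulo the current basis, so we have a Gröbner basis.
Inter-reduce: drop elements whose leading term is divisible by another's, tail-reduce, and make monic.
Reduced Gröbner basis: {u - 1/2v - 1/2w + 2, v^2 - 5/24v + 1/8w - 11/12}.
Label its elements g_1 = u - 1/2v - 1/2w + 2, g_2 = v^2 - 5/24v + 1/8w - 11/12.

Reduce p = -8uw - v modulo G:
  leading term uw: subtract (-8w)·g_1 from -8uw - v → -4vw - v - 4w^2 + 16w
  leading term vw: no divisor's leading term divides it; move -4vw to the remainder.
  leading term v: no divisor's leading term divides it; move -v to the remainder.
  leading term w^2: no divisor's leading term divides it; move -4w^2 to the remainder.
  leading term w: no divisor's leading term divides it; move 16w to the remainder.
  normal form = -4vw - v - 4w^2 + 16w.
The normal form is nonzero, so p ∉ I. Since p minus its normal form lies in I, I + (p) = I + (r) where r = -4vw - v - 4w^2 + 16w; decide whether this ideal is the whole ring.
Run Buchberger on G together with r (pairs among the g_i already reduce to 0 since G is a Gröbner basis):
g_1 = u - 1/2v - 1/2w + 2, LT = u.
g_2 = v^2 - 5/24v + 1/8w - 11/12, LT = v^2.
r = -4vw - v - 4w^2 + 16w, LT = vw.

S(g_2,r): lcm = v^2w. S = -1/4v^2 - vw^2 + 91/24vw + 1/8w^2 - 11/12w.
  leading term v^2: subtract (-1/4)·g_2 from -1/4v^2 - vw^2 + 91/24vw + 1/8w^2 - 11/12w → -vw^2 + 91/24vw - 5/96v + 1/8w^2 - 85/96w - 11/48
  leading term vw^2: subtract (1/4w)·r from -vw^2 + 91/24vw - 5/96v + 1/8w^2 - 85/96w - 11/48 → 97/24vw - 5/96v + w^3 - 31/8w^2 - 85/96w - 11/48
  leading term vw: subtract (-97/96)·r from 97/24vw - 5/96v + w^3 - 31/8w^2 - 85/96w - 11/48 → -17/16v + w^3 - 95/12w^2 + 489/32w - 11/48
  leading term v: no divisor's leading term divides it; move -17/16v to the remainder.
  leading term w^3: no divisor's leading term divides it; move w^3 to the remainder.
  leading term w^2: no divisor's leading term divides it; move -95/12w^2 to the remainder.
  leading term w: no divisor's leading term divides it; move 489/32w to the remainder.
  leading term 1: no divisor's leading term divides it; move -11/48 to the remainder.
  remainder -17/16v + w^3 - 95/12w^2 + 489/32w - 11/48 ≠ 0; add m_4 = -17/16v + w^3 - 95/12w^2 + 489/32w - 11/48 to the basis.

S(g_2,m_4): lcm = v^2. S = 16/17vw^3 - 380/51vw^2 + 489/34vw - 173/408v + 1/8w - 11/12.
  leading term vw^3: subtract (-4/17w^2)·r from 16/17vw^3 - 380/51vw^2 + 489/34vw - 173/408v + 1/8w - 11/12 → -392/51vw^2 + 489/34vw - 173/408v - 16/17w^4 + 64/17w^3 + 1/8w - 11/12
  leading term vw^2: subtract (98/51w)·r from -392/51vw^2 + 489/34vw - 173/408v - 16/17w^4 + 64/17w^3 + 1/8w - 11/12 → 1663/102vw - 173/408v - 16/17w^4 + 584/51w^3 - 1568/51w^2 + 1/8w - 11/12
  leading term vw: subtract (-1663/408)·r from 1663/102vw - 173/408v - 16/17w^4 + 584/51w^3 - 1568/51w^2 + 1/8w - 11/12 → -9/2v - 16/17w^4 + 584/51w^3 - 4799/102w^2 + 26659/408w - 11/12
  leading term v: subtract (72/17)·m_4 from -9/2v - 16/17w^4 + 584/51w^3 - 4799/102w^2 + 26659/408w - 11/12 → -16/17w^4 + 368/51w^3 - 1379/102w^2 + 253/408w + 11/204
  leading term w^4: no divisor's leading term divides it; move -16/17w^4 to the remainder.
  leading term w^3: no divisor's leading term divides it; move 368/51w^3 to the remainder.
  leading term w^2: no divisor's leading term divides it; move -1379/102w^2 to the remainder.
  leading term w: no divisor's leading term divides it; move 253/408w to the remainder.
  leading term 1: no divisor's leading term divides it; move 11/204 to the remainder.
  remainder -16/17w^4 + 368/51w^3 - 1379/102w^2 + 253/408w + 11/204 ≠ 0; add m_5 = -16/17w^4 + 368/51w^3 - 1379/102w^2 + 253/408w + 11/204 to the basis.

The other S-polynomials (S(g_1,g_2), S(g_1,r), S(g_1,m_4), S(r,m_4), S(g_1,m_5), S(g_2,m_5), S(r,m_5), S(m_4,m_5)) all reduce to 0 modulo the current basis, so we have a Gröbner basis.
Inter-reduce: drop elements whose leading term is divisible by another's, tail-reduce, and make monic.
Reduced Gröbner basis: {u - 8/17w^3 + 190/51w^2 - 523/68w + 215/102, v - 16/17w^3 + 380/51w^2 - 489/34w + 11/51, w^4 - 23/3w^3 + 1379/96w^2 - 253/384w - 11/192}.
The reduced Gröbner basis of I + (p) is {u - 8/17w^3 + 190/51w^2 - 523/68w + 215/102, v - 16/17w^3 + 380/51w^2 - 489/34w + 11/51, w^4 - 23/3w^3 + 1379/96w^2 - 253/384w - 11/192} ≠ {1}, a proper ideal, so the enlarged system stays consistent: p is independent of I, with normal form -4vw - v - 4w^2 + 16w.

-8uw - v is independent of I; its normal form modulo I is -4vw - v - 4w^2 + 16w.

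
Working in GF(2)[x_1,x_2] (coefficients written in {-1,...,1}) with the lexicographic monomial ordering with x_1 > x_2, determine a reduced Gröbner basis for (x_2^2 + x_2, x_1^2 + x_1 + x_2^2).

G = {x_1^2 + x_1 + x_2, x_2^2 + x_2}

f_1 = x_2^2 + x_2, LT = x_2^2.
f_2 = x_1^2 + x_1 + x_2^2, LT = x_1^2.

S(f_1,f_2): leading monomials are coprime, so the S-polynomial reduces to 0 (Buchberger's first criterion).
Every S-polynomial of the final basis reduces to 0, so we have a Gröbner basis.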